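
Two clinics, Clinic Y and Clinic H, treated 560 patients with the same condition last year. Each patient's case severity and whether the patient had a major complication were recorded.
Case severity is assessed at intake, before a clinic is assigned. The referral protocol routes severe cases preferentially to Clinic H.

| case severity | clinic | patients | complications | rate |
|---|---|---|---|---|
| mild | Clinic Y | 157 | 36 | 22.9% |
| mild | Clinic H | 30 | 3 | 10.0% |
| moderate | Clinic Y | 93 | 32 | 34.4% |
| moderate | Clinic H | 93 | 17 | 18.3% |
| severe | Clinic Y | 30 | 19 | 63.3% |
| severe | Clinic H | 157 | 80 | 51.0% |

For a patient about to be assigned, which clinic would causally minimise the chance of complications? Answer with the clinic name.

Case severity satisfies the back-door criterion: it is not a descendant of the clinic, and it blocks the spurious path from clinic to outcome. Adjusting for it (i.e., using the within-case severity rates) gives the causal effect.
Within each level — mild: 22.9% vs 10.0%; moderate: 34.4% vs 18.3%; severe: 63.3% vs 51.0% — Clinic H is lower every time.

Clinic H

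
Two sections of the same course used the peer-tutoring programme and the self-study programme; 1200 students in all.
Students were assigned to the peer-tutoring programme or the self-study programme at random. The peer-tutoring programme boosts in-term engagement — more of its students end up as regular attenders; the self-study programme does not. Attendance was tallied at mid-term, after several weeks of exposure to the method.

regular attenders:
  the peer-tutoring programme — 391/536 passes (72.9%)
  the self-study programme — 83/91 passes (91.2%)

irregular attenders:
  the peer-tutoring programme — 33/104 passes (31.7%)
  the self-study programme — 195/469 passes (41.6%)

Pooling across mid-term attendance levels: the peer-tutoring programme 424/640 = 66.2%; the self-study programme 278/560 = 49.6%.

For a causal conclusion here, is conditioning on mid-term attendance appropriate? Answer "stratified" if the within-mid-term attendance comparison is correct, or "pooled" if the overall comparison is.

pooled

Within every mid-term attendance level the self-study programme has the higher rate, yet pooled the peer-tutoring programme does — Simpson's reversal.
The distribution of mid-term attendance is itself part of what the teaching method does — it is an intermediate outcome. Holding it fixed would remove that part of the effect; the total effect is the pooled difference.
Pooled: the peer-tutoring programme 66.2% vs the self-study programme 49.6%; the peer-tutoring programme is higher overall.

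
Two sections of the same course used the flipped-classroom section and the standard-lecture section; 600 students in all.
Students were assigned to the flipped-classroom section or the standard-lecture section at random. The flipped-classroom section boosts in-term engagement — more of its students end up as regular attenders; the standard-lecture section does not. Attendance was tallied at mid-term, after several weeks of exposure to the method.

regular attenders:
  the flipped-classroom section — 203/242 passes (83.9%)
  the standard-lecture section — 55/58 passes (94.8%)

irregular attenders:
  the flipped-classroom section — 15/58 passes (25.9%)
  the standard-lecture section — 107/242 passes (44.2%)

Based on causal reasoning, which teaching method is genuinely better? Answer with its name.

Stratifying would compare teaching methods among students the teaching methods themselves sorted into mid-term attendance groups — a form of selection on an intermediate. The unconditioned pooled rates give the total causal effect.
Pooled: the flipped-classroom section 72.7% vs the standard-lecture section 54.0%; the flipped-classroom section is higher overall.

the flipped-classroom section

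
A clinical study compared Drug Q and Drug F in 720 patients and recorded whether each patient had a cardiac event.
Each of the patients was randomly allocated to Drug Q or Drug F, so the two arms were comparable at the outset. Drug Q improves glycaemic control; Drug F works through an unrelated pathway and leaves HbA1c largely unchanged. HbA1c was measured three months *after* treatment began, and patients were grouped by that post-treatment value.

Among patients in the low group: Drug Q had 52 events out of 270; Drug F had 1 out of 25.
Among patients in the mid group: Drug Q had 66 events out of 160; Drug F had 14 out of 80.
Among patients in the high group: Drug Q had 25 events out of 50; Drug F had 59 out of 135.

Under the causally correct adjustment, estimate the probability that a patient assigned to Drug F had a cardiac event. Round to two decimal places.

Within every HbA1c level Drug F has the lower rate, yet pooled Drug Q does — Simpson's reversal.
The distribution of HbA1c is itself part of what the drug does — it is an intermediate outcome. Holding it fixed would remove that part of the effect; the total effect is the pooled difference.
So P(outcome | do(Drug F)) is just the pooled rate for Drug F: 74/240 = 0.308.

0.31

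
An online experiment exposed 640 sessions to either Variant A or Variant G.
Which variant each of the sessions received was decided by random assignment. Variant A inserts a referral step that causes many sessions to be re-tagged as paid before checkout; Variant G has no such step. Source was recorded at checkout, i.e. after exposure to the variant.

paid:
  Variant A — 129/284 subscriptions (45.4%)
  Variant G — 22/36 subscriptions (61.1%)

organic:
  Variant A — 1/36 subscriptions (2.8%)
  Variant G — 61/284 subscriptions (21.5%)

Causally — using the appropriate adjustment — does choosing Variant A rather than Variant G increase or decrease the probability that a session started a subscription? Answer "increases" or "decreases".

Traffic source here is a post-treatment variable shaped by the variant; conditioning on it would introduce bias rather than remove it. The overall comparison is the causal one.
Pooled: Variant A 40.6% vs Variant G 25.9%; Variant A is higher overall.

increases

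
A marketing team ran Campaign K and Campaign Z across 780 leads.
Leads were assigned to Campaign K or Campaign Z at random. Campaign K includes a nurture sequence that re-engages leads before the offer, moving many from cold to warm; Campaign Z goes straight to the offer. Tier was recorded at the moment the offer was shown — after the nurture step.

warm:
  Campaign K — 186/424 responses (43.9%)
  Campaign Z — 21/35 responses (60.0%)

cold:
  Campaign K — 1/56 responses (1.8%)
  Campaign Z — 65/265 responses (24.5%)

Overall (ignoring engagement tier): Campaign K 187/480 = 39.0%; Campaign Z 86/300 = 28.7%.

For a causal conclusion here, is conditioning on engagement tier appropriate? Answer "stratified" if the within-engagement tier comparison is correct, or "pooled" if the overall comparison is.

Campaign Z is higher inside every engagement tier stratum but Campaign K is higher in aggregate. Whether to stratify depends on how engagement tier relates to the campaign.
Because the campaign influences engagement tier, engagement tier is a post-treatment mediator, not a confounder. Stratifying on it would bias the estimate; the causal effect is the crude pooled difference.
Pooled: Campaign K 39.0% vs Campaign Z 28.7%; Campaign K is higher overall.

pooled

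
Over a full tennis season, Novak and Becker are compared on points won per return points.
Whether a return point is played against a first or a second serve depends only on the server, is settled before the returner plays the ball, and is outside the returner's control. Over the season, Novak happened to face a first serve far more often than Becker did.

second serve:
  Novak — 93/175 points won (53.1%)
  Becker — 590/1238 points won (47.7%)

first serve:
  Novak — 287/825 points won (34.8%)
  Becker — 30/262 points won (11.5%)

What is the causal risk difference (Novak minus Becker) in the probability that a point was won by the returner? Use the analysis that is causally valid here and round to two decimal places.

+0.13

The stratified and pooled comparisons disagree (Novak wins within each serve type; Becker wins overall), so the answer turns on the causal role of serve type.
Here serve type is a common cause — it drives both which player a case falls under and the outcome. The crude comparison mixes populations; the stratum-specific rates are the causally relevant ones.
Adjusting over the population distribution of serve type: 0.565·(0.531−0.477) + 0.435·(0.348−0.115) = +0.132.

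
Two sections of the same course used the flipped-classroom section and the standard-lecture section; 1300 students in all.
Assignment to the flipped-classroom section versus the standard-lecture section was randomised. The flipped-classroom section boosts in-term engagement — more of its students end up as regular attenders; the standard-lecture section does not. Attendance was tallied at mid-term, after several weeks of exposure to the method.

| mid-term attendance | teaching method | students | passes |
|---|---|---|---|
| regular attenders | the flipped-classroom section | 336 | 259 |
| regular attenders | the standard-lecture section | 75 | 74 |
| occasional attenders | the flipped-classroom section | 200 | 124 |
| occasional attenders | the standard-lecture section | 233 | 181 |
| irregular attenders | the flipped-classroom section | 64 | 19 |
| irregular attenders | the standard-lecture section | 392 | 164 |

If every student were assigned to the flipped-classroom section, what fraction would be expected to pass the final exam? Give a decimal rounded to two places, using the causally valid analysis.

0.67

The stratified and pooled comparisons disagree (the standard-lecture section wins within each mid-term attendance; the flipped-classroom section wins overall), so the answer turns on the causal role of mid-term attendance.
Mid-term attendance lies on the pathway teaching method → mid-term attendance → outcome, so adjusting for it blocks the indirect effect. For the total causal effect of teaching method, use the unadjusted pooled rates.
So P(outcome | do(the flipped-classroom section)) is just the pooled rate for the flipped-classroom section: 402/600 = 0.670.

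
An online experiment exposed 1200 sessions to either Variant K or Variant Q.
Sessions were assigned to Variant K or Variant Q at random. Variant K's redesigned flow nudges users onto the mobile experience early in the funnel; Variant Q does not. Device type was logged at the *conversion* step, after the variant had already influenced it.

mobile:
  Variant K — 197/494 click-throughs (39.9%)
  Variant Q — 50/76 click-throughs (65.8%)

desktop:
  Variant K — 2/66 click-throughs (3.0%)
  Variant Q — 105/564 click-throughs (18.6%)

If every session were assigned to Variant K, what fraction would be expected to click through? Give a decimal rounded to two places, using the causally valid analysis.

0.36

The stratified and pooled comparisons disagree (Variant Q wins within each device type; Variant K wins overall), so the answer turns on the causal role of device type.
Device type lies on the pathway variant → device type → outcome, so adjusting for it blocks the indirect effect. For the total causal effect of variant, use the unadjusted pooled rates.
So P(outcome | do(Variant K)) is just the pooled rate for Variant K: 199/560 = 0.355.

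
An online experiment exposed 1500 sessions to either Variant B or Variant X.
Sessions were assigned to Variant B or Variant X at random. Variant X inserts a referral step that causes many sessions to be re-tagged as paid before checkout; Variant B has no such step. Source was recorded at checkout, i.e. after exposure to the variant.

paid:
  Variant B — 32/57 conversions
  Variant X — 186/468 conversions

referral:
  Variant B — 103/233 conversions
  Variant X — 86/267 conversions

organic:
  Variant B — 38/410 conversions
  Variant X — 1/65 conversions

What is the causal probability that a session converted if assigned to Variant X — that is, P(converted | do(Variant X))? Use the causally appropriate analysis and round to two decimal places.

0.34

Variant B is higher inside every traffic source stratum but Variant X is higher in aggregate. Whether to stratify depends on how traffic source relates to the variant.
Traffic source here is a post-treatment variable shaped by the variant; conditioning on it would introduce bias rather than remove it. The overall comparison is the causal one.
So P(outcome | do(Variant X)) is just the pooled rate for Variant X: 273/800 = 0.341.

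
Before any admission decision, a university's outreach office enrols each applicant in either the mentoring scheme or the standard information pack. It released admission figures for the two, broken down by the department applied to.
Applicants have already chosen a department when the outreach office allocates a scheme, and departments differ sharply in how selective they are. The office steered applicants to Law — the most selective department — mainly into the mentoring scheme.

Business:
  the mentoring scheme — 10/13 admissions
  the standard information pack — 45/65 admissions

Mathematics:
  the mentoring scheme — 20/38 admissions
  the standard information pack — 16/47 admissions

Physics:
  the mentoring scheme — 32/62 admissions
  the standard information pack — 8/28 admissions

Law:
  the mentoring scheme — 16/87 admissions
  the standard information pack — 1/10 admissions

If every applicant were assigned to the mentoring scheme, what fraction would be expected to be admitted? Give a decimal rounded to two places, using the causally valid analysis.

The department-specific comparison favours the mentoring scheme throughout, but the pooled figures favour the standard information pack. The question is whether to condition on department.
Nothing the outreach scheme does changes department; the imbalance is an allocation artefact. With department also predicting the outcome, the pooled figure is confounded, and the within-stratum comparison is the causal one.
Standardising the mentoring scheme to the population department mix: 0.223·10/13 + 0.243·20/38 + 0.257·32/62 + 0.277·16/87 = 0.483.

0.48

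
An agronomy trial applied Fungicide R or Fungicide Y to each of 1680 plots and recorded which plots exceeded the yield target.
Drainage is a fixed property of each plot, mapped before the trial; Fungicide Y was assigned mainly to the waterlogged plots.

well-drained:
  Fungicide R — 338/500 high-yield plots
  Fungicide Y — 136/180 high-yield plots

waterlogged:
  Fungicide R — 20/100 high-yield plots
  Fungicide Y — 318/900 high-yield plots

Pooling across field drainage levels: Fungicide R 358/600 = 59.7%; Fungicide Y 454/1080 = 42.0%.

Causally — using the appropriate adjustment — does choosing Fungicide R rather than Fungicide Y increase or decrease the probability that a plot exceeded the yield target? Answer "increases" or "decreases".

decreases

The imbalance in field drainage arose from how plots were allocated, not from anything the fungicide did; and field drainage independently affects the outcome. The pooled gap is confounded — condition on field drainage.
Within each level — well-drained: 67.6% vs 75.6%; waterlogged: 20.0% vs 35.3% — Fungicide Y is higher every time.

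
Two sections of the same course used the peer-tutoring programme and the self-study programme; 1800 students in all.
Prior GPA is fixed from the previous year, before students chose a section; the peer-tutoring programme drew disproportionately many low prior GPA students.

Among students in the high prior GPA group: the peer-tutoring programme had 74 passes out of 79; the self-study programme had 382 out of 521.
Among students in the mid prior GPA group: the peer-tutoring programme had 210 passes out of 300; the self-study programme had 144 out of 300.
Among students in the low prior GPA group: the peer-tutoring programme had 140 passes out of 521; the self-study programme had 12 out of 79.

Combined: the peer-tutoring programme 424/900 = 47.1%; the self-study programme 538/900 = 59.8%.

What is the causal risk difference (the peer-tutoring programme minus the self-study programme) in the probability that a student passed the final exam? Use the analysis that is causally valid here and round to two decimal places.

+0.18

Within every prior GPA band level the peer-tutoring programme has the higher rate, yet pooled the self-study programme does — Simpson's reversal.
Nothing the teaching method does changes prior GPA band; the imbalance is an allocation artefact. With prior GPA band also predicting the outcome, the pooled figure is confounded, and the within-stratum comparison is the causal one.
Adjusting over the population distribution of prior GPA band: 0.333·(0.937−0.733) + 0.333·(0.700−0.480) + 0.333·(0.269−0.152) = +0.180.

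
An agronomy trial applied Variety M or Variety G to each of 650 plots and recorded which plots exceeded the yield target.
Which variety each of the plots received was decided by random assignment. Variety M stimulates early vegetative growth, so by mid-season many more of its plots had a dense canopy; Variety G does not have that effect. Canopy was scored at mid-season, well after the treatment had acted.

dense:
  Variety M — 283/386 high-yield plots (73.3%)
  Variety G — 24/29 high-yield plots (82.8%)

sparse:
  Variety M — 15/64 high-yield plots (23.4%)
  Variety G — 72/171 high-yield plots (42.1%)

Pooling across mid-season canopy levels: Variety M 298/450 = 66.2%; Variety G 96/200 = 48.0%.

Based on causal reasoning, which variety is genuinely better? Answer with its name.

The stratified and pooled comparisons disagree (Variety G wins within each mid-season canopy; Variety M wins overall), so the answer turns on the causal role of mid-season canopy.
Mid-season canopy is downstream of the variety. One should not condition on a consequence of treatment, so the overall rates are the right comparison.
Pooled: Variety M 66.2% vs Variety G 48.0%; Variety M is higher overall.

Variety M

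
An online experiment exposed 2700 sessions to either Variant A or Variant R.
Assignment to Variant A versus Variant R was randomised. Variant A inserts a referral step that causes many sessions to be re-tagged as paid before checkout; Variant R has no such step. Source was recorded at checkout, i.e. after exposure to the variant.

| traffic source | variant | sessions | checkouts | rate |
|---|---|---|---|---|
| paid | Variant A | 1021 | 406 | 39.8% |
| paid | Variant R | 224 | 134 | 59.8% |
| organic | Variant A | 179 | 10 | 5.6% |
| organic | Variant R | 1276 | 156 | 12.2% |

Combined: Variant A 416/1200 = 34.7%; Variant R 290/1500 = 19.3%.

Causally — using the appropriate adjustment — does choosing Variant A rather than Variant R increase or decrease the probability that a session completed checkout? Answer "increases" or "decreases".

increases

Traffic source here is a post-treatment variable shaped by the variant; conditioning on it would introduce bias rather than remove it. The overall comparison is the causal one.
Pooled: Variant A 34.7% vs Variant R 19.3%; Variant A is higher overall.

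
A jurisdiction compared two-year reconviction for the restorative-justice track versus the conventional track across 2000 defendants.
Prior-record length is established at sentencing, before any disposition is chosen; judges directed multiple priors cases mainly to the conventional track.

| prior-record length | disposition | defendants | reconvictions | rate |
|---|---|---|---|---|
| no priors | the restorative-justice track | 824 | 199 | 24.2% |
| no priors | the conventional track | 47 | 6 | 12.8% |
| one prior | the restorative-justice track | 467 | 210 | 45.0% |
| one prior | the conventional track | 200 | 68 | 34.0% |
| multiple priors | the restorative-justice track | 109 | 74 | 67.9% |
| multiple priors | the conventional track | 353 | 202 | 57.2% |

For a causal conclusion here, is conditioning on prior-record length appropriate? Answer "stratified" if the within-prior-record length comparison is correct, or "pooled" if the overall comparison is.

The prior-record length-specific comparison favours the conventional track throughout, but the pooled figures favour the restorative-justice track. The question is whether to condition on prior-record length.
Here prior-record length is a common cause — it drives both which disposition a case falls under and the outcome. The crude comparison mixes populations; the stratum-specific rates are the causally relevant ones.
Within each level — no priors: 24.2% vs 12.8%; one prior: 45.0% vs 34.0%; multiple priors: 67.9% vs 57.2% — the conventional track is lower every time.

stratified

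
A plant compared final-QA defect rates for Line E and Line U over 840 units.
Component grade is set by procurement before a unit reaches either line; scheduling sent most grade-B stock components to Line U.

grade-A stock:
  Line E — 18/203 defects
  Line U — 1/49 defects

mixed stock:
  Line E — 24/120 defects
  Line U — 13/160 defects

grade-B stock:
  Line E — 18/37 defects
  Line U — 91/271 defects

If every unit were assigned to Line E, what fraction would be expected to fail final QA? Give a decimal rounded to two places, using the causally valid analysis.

Component grade differs across lines for reasons unrelated to any effect of the line itself, and it separately predicts the outcome — a classic confounder. We must compare within component grade levels.
Standardising Line E to the population component grade mix: 0.300·18/203 + 0.333·24/120 + 0.367·18/37 = 0.272.

0.27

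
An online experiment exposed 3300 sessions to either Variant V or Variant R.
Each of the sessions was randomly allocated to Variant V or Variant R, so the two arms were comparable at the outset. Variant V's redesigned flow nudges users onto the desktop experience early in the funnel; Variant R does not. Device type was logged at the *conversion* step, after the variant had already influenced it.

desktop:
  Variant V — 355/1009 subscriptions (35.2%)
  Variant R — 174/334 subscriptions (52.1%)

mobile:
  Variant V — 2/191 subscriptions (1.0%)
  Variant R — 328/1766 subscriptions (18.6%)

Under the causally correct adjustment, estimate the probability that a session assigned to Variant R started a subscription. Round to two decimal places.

Within every device type level Variant R has the higher rate, yet pooled Variant V does — Simpson's reversal.
The distribution of device type is itself part of what the variant does — it is an intermediate outcome. Holding it fixed would remove that part of the effect; the total effect is the pooled difference.
So P(outcome | do(Variant R)) is just the pooled rate for Variant R: 502/2100 = 0.239.

0.24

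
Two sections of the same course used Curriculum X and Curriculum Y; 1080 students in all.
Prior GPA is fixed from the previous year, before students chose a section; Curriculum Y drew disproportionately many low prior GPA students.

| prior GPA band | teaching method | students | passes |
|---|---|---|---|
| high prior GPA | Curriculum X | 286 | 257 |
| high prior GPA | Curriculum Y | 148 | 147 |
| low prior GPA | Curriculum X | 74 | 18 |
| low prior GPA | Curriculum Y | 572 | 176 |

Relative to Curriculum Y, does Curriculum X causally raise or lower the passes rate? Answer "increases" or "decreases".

decreases

Prior GPA band differs across teaching methods for reasons unrelated to any effect of the teaching method itself, and it separately predicts the outcome — a classic confounder. We must compare within prior GPA band levels.
Within each level — high prior GPA: 89.9% vs 99.3%; low prior GPA: 24.3% vs 30.8% — Curriculum Y is higher every time.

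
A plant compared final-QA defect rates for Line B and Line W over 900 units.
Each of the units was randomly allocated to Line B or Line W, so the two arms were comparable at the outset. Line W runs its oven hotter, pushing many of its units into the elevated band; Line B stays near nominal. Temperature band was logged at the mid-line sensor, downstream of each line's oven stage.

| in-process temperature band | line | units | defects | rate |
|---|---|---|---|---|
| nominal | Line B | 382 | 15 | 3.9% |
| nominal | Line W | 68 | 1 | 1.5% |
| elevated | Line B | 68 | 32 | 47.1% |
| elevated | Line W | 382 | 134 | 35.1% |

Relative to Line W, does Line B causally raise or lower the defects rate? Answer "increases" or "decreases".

The stratified and pooled comparisons disagree (Line W wins within each in-process temperature band; Line B wins overall), so the answer turns on the causal role of in-process temperature band.
The distribution of in-process temperature band is itself part of what the line does — it is an intermediate outcome. Holding it fixed would remove that part of the effect; the total effect is the pooled difference.
Pooled: Line B 10.4% vs Line W 30.0%; Line B is lower overall.

decreases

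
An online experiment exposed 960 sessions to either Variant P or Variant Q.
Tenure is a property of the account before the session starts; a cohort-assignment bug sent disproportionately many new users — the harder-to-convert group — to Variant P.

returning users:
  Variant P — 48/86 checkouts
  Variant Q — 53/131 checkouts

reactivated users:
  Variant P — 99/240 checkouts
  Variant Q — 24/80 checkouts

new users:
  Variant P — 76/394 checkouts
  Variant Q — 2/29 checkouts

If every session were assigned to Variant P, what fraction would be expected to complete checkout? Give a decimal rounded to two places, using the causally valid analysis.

User tenure satisfies the back-door criterion: it is not a descendant of the variant, and it blocks the spurious path from variant to outcome. Adjusting for it (i.e., using the within-user tenure rates) gives the causal effect.
Standardising Variant P to the population user tenure mix: 0.226·48/86 + 0.333·99/240 + 0.441·76/394 = 0.349.

0.35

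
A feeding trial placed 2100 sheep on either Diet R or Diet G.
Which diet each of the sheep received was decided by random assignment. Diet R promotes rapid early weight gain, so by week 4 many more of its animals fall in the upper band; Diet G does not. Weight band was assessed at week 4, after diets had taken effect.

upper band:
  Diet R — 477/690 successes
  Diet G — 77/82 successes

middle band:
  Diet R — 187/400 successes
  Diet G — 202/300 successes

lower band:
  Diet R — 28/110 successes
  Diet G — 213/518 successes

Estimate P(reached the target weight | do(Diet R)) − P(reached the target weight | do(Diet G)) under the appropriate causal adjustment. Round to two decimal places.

The stratified and pooled comparisons disagree (Diet G wins within each week-4 weight band; Diet R wins overall), so the answer turns on the causal role of week-4 weight band.
Because the diet influences week-4 weight band, week-4 weight band is a post-treatment mediator, not a confounder. Stratifying on it would bias the estimate; the causal effect is the crude pooled difference.
The causal difference is the pooled difference: 0.577 − 0.547 = +0.030.

+0.03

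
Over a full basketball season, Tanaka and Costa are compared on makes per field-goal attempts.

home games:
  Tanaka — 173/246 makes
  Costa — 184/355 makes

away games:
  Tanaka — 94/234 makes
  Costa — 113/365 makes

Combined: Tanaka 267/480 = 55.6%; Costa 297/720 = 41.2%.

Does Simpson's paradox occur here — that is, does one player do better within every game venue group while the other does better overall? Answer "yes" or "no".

no

Within each game venue level (home games 70.3% vs 51.8%; away games 40.2% vs 31.0%), Tanaka has the higher rate every time. Pooled: 55.6% vs 41.2% — Tanaka has the higher rate overall. They agree.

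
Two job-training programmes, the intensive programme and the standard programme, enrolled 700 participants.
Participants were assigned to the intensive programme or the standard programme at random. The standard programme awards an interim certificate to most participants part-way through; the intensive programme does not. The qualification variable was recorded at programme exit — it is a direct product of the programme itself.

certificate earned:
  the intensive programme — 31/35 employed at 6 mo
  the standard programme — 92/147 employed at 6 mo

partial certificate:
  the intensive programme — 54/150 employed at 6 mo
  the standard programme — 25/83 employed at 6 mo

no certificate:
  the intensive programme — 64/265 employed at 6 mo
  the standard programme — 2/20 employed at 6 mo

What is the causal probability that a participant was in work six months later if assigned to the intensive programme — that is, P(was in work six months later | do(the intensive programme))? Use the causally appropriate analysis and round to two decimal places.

Within every qualification attained during the programme level the intensive programme has the higher rate, yet pooled the standard programme does — Simpson's reversal.
Qualification attained during the programme is downstream of the programme. One should not condition on a consequence of treatment, so the overall rates are the right comparison.
So P(outcome | do(the intensive programme)) is just the pooled rate for the intensive programme: 149/450 = 0.331.

0.33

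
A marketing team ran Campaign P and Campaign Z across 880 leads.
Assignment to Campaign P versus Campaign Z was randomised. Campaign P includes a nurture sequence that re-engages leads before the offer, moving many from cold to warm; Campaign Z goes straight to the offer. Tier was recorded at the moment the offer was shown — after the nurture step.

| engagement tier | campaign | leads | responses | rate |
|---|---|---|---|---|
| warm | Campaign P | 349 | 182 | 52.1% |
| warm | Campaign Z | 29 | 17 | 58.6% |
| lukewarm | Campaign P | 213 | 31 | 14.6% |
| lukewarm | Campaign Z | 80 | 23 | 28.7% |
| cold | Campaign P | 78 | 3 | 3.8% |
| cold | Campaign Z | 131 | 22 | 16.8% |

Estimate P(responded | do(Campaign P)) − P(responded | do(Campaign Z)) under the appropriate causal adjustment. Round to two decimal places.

+0.08

The stratified and pooled comparisons disagree (Campaign Z wins within each engagement tier; Campaign P wins overall), so the answer turns on the causal role of engagement tier.
The distribution of engagement tier is itself part of what the campaign does — it is an intermediate outcome. Holding it fixed would remove that part of the effect; the total effect is the pooled difference.
The causal difference is the pooled difference: 0.338 − 0.258 = +0.079.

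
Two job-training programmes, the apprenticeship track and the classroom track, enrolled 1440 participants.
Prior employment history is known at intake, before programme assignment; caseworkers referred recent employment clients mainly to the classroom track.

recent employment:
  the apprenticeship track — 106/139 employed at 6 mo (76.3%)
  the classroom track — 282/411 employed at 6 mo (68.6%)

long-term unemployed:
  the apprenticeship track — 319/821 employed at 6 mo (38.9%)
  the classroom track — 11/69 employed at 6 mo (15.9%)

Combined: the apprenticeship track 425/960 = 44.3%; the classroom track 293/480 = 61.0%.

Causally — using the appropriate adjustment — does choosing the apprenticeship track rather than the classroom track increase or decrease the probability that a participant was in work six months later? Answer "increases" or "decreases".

The prior employment history-specific comparison favours the apprenticeship track throughout, but the pooled figures favour the classroom track. The question is whether to condition on prior employment history.
Nothing the programme does changes prior employment history; the imbalance is an allocation artefact. With prior employment history also predicting the outcome, the pooled figure is confounded, and the within-stratum comparison is the causal one.
Within each level — recent employment: 76.3% vs 68.6%; long-term unemployed: 38.9% vs 15.9% — the apprenticeship track is higher every time.

increases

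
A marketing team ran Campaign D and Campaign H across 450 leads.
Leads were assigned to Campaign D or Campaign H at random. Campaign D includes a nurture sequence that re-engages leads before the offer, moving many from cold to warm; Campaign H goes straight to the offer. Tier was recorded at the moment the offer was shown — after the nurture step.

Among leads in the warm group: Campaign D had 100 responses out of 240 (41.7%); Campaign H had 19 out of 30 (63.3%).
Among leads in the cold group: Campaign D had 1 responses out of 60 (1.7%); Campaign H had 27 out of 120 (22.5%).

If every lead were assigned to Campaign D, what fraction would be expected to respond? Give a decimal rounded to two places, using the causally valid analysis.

0.34

Within every engagement tier level Campaign H has the higher rate, yet pooled Campaign D does — Simpson's reversal.
Engagement tier is recorded after the campaign and is itself shifted by it — it sits on the causal path from campaign to outcome. Conditioning on a mediator would strip out part of the effect we want; the pooled comparison gives the total causal effect.
So P(outcome | do(Campaign D)) is just the pooled rate for Campaign D: 101/300 = 0.337.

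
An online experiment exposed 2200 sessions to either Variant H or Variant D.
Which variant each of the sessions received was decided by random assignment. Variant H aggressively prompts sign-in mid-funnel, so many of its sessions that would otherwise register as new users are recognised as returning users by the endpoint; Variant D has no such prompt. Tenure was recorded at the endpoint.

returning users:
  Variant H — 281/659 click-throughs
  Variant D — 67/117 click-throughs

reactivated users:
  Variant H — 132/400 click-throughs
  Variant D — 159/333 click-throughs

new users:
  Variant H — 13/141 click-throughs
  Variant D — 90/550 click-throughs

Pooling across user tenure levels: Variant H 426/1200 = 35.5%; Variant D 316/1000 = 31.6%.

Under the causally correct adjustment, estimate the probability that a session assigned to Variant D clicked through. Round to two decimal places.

Within every user tenure level Variant D has the higher rate, yet pooled Variant H does — Simpson's reversal.
User tenure here is a post-treatment variable shaped by the variant; conditioning on it would introduce bias rather than remove it. The overall comparison is the causal one.
So P(outcome | do(Variant D)) is just the pooled rate for Variant D: 316/1000 = 0.316.

0.32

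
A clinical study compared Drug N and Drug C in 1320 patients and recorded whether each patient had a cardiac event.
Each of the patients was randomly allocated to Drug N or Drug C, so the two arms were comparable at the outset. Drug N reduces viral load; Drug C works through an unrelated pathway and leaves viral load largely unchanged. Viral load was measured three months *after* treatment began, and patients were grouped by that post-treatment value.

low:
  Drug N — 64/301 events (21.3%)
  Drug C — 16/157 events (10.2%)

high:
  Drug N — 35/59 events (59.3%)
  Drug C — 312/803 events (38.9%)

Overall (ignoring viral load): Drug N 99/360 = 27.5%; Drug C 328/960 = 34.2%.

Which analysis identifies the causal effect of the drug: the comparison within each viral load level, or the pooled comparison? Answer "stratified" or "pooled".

pooled

The distribution of viral load is itself part of what the drug does — it is an intermediate outcome. Holding it fixed would remove that part of the effect; the total effect is the pooled difference.
Pooled: Drug N 27.5% vs Drug C 34.2%; Drug N is lower overall.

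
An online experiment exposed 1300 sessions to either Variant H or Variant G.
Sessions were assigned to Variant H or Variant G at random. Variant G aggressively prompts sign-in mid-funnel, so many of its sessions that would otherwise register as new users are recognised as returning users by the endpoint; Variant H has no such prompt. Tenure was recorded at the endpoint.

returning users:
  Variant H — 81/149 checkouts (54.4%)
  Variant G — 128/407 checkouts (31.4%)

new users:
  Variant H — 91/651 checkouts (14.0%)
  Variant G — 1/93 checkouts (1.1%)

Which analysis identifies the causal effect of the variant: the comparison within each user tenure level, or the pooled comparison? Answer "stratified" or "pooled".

pooled

The distribution of user tenure is itself part of what the variant does — it is an intermediate outcome. Holding it fixed would remove that part of the effect; the total effect is the pooled difference.
Pooled: Variant H 21.5% vs Variant G 25.8%; Variant G is higher overall.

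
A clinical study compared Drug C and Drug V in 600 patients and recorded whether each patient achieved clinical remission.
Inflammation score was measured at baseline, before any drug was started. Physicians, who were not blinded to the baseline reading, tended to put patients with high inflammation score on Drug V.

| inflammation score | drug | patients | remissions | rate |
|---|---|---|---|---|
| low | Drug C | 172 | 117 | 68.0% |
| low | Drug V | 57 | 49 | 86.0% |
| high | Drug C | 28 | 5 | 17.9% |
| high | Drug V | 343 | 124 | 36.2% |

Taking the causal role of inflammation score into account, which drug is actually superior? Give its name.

Inflammation score satisfies the back-door criterion: it is not a descendant of the drug, and it blocks the spurious path from drug to outcome. Adjusting for it (i.e., using the within-inflammation score rates) gives the causal effect.
Within each level — low: 68.0% vs 86.0%; high: 17.9% vs 36.2% — Drug V is higher every time.

Drug V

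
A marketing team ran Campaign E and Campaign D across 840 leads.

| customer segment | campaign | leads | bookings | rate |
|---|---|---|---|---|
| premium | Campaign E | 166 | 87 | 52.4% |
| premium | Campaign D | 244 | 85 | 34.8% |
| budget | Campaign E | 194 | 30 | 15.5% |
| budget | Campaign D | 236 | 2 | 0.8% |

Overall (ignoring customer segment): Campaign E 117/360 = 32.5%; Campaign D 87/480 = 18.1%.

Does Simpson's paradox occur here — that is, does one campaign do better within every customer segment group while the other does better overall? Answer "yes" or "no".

Within each customer segment level (premium 52.4% vs 34.8%; budget 15.5% vs 0.8%), Campaign E has the higher rate every time. Pooled: 32.5% vs 18.1% — Campaign E has the higher rate overall. They agree.

no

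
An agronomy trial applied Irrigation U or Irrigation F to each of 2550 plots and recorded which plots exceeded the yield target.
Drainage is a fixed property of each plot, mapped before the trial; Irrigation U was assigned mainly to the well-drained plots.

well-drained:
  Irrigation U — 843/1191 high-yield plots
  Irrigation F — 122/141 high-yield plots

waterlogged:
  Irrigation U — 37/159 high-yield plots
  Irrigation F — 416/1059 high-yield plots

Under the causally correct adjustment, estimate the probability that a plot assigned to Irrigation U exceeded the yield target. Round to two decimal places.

Field drainage differs across irrigations for reasons unrelated to any effect of the irrigation itself, and it separately predicts the outcome — a classic confounder. We must compare within field drainage levels.
Standardising Irrigation U to the population field drainage mix: 0.522·843/1191 + 0.478·37/159 = 0.481.

0.48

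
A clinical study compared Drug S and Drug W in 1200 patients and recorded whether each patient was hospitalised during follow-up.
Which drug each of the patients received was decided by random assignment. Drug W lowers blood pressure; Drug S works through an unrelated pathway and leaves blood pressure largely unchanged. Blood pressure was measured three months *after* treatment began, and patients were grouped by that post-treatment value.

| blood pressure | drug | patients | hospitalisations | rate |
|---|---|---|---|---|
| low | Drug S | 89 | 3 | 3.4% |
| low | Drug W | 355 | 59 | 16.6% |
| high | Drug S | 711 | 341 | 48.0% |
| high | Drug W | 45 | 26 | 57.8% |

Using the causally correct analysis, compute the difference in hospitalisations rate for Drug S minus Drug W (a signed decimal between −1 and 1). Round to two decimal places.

Drug S is lower inside every blood pressure stratum but Drug W is lower in aggregate. Whether to stratify depends on how blood pressure relates to the drug.
Blood pressure is downstream of the drug. One should not condition on a consequence of treatment, so the overall rates are the right comparison.
The causal difference is the pooled difference: 0.430 − 0.212 = +0.217.

+0.22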